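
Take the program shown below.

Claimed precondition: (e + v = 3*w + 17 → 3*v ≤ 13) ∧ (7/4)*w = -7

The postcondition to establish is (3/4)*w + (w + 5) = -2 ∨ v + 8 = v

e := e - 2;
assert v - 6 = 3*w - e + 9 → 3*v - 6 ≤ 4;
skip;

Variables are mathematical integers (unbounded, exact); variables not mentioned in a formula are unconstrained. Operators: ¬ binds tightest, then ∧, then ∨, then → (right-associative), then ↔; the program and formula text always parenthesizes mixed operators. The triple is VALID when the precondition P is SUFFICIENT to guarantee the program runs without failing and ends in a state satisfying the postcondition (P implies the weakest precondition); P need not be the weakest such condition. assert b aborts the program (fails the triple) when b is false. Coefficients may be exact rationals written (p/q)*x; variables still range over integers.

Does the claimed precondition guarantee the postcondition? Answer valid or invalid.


Working backward. After the program, the postcondition (3/4)*w + (w + 5) = -2 ∨ v + 8 = v must hold; in canonical form it is (7/4)*w = -7.
Before skip: (7/4)*w = -7
Before assert v - 6 = 3*w - e + 9 → 3*v - 6 ≤ 4: (e + v = 3*w + 15 → 3*v ≤ 10) ∧ (7/4)*w = -7
Before e := e - 2: (e + v = 3*w + 17 → 3*v ≤ 10) ∧ (7/4)*w = -7
The weakest precondition is (e + v = 3*w + 17 → 3*v ≤ 10) ∧ (7/4)*w = -7.
Check whether (e + v = 3*w + 17 → 3*v ≤ 13) ∧ (7/4)*w = -7 implies it.
Countermodel: at the initial state e = 1, v = 4, w = -4, the precondition holds but the weakest precondition fails.
Answer: invalid


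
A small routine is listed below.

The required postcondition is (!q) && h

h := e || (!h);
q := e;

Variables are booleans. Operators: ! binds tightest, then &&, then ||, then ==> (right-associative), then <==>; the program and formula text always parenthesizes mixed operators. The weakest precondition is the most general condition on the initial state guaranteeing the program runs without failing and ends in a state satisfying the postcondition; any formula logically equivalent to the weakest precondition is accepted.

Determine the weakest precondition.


Working backward. After the program, (!q) && h must hold.
Before q := e: (!e) && h
Before h := e || (!h): (!e) && (e || (!h))
Answer: WP = (!e) && (e || (!h))


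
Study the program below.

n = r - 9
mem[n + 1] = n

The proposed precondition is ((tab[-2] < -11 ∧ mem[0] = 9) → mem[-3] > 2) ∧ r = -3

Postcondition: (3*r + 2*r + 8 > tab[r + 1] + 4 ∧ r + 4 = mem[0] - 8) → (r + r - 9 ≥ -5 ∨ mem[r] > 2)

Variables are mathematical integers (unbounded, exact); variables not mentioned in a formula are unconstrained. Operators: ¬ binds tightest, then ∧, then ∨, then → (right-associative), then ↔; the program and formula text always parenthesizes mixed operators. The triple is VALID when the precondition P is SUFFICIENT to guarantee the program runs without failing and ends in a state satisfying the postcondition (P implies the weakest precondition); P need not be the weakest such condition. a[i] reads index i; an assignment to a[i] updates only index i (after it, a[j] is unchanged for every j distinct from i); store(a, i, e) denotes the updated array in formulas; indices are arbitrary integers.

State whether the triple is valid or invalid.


Working backward. After the program, the postcondition (3*r + 2*r + 8 > tab[r + 1] + 4 ∧ r + 4 = mem[0] - 8) → (r + r - 9 ≥ -5 ∨ mem[r] > 2) must hold; in canonical form it is (5*r > tab[r + 1] - 4 ∧ r = mem[0] - 12) → (2*r ≥ 4 ∨ mem[r] > 2).
Before mem[n + 1] := n: (5*r > tab[r + 1] - 4 ∧ r = store(mem, n + 1, n)[0] - 12) → (2*r ≥ 4 ∨ store(mem, n + 1, n)[r] > 2)
Before n := r - 9: (5*r > tab[r + 1] - 4 ∧ r = store(mem, r - 8, r - 9)[0] - 12) → (2*r ≥ 4 ∨ store(mem, r - 8, r - 9)[r] > 2)
The weakest precondition is (5*r > tab[r + 1] - 4 ∧ r = store(mem, r - 8, r - 9)[0] - 12) → (2*r ≥ 4 ∨ store(mem, r - 8, r - 9)[r] > 2).
Check whether ((tab[-2] < -11 ∧ mem[0] = 9) → mem[-3] > 2) ∧ r = -3 implies it.
Every state satisfying the precondition satisfies the weakest precondition: the implication holds.
Answer: valid


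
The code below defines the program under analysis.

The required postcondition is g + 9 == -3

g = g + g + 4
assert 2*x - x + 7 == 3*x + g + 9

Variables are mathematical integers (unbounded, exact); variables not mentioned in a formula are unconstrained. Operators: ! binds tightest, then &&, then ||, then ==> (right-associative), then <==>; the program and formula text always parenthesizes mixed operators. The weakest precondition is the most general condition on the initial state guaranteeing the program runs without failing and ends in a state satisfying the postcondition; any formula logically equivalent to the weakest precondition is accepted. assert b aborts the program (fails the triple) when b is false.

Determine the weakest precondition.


Working backward. After the program, the postcondition g + 9 == -3 must hold; in canonical form it is g == -12.
Before assert 2*x - x + 7 == 3*x + g + 9: g + 2*x == -2 && g == -12
Before g := g + g + 4: 2*g + 2*x == -6 && 2*g == -16
Answer: WP = 2*g + 2*x == -6 && 2*g == -16


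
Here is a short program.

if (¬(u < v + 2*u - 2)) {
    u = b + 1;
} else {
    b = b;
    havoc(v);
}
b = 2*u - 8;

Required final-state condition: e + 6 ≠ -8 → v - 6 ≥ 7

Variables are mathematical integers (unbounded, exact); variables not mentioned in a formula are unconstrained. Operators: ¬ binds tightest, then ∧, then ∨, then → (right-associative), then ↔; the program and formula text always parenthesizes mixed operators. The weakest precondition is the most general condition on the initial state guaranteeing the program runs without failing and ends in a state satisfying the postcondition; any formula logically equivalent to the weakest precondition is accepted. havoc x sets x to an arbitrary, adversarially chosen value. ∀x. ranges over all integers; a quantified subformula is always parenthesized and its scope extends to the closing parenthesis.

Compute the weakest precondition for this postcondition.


Working backward. After the program, the postcondition e + 6 ≠ -8 → v - 6 ≥ 7 must hold; in canonical form it is e ≠ -14 → v ≥ 13.
Before b := 2*u - 8: e ≠ -14 → v ≥ 13
Then branch requires e ≠ -14 → v ≥ 13; else branch requires ∀v_1. (e ≠ -14 → v_1 ≥ 13).
Before the if: ((¬(u + v > 2)) → (e ≠ -14 → v ≥ 13)) ∧ (u + v > 2 → (∀v_1. (e ≠ -14 → v_1 ≥ 13)))
Answer: WP = ((¬(u + v > 2)) → (e ≠ -14 → v ≥ 13)) ∧ (u + v > 2 → (∀v_1. (e ≠ -14 → v_1 ≥ 13)))


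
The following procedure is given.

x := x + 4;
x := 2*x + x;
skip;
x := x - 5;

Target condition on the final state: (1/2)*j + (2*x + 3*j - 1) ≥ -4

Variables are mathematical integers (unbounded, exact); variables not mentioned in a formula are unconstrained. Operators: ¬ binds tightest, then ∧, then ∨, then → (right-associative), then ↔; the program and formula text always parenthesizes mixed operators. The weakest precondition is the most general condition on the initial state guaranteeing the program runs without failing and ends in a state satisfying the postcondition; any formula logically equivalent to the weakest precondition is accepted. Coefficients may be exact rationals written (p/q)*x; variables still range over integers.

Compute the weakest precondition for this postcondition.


Working backward. After the program, the postcondition (1/2)*j + (2*x + 3*j - 1) ≥ -4 must hold; in canonical form it is (7/2)*j + 2*x ≥ -3.
Before x := x - 5: (7/2)*j + 2*x ≥ 7
Before skip: (7/2)*j + 2*x ≥ 7
Before x := 2*x + x: (7/2)*j + 6*x ≥ 7
Before x := x + 4: (7/2)*j + 6*x ≥ -17
Answer: WP = (7/2)*j + 6*x ≥ -17


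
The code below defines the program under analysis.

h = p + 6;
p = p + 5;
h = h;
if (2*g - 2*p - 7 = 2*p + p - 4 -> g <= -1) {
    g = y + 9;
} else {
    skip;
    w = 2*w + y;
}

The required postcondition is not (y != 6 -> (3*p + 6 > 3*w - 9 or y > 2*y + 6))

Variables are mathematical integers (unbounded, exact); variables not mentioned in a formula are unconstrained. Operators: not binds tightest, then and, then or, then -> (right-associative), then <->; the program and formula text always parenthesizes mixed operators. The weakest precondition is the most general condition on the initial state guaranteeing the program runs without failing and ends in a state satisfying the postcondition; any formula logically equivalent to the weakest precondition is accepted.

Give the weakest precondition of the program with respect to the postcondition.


Working backward. After the program, the postcondition not (y != 6 -> (3*p + 6 > 3*w - 9 or y > 2*y + 6)) must hold; in canonical form it is not (y != 6 -> (3*p > 3*w - 15 or y < -6)).
Then branch requires not (y != 6 -> (3*p > 3*w - 15 or y < -6)); else branch requires not (y != 6 -> (3*p > 6*w + 3*y - 15 or y < -6)).
Before the if: ((2*g = 5*p + 3 -> g <= -1) -> (not (y != 6 -> (3*p > 3*w - 15 or y < -6)))) and ((not (2*g = 5*p + 3 -> g <= -1)) -> (not (y != 6 -> (3*p > 6*w + 3*y - 15 or y < -6))))
Before h := h: ((2*g = 5*p + 3 -> g <= -1) -> (not (y != 6 -> (3*p > 3*w - 15 or y < -6)))) and ((not (2*g = 5*p + 3 -> g <= -1)) -> (not (y != 6 -> (3*p > 6*w + 3*y - 15 or y < -6))))
Before p := p + 5: ((2*g = 5*p + 28 -> g <= -1) -> (not (y != 6 -> (3*p > 3*w - 30 or y < -6)))) and ((not (2*g = 5*p + 28 -> g <= -1)) -> (not (y != 6 -> (3*p > 6*w + 3*y - 30 or y < -6))))
Before h := p + 6: ((2*g = 5*p + 28 -> g <= -1) -> (not (y != 6 -> (3*p > 3*w - 30 or y < -6)))) and ((not (2*g = 5*p + 28 -> g <= -1)) -> (not (y != 6 -> (3*p > 6*w + 3*y - 30 or y < -6))))
Answer: WP = ((2*g = 5*p + 28 -> g <= -1) -> (not (y != 6 -> (3*p > 3*w - 30 or y < -6)))) and ((not (2*g = 5*p + 28 -> g <= -1)) -> (not (y != 6 -> (3*p > 6*w + 3*y - 30 or y < -6))))


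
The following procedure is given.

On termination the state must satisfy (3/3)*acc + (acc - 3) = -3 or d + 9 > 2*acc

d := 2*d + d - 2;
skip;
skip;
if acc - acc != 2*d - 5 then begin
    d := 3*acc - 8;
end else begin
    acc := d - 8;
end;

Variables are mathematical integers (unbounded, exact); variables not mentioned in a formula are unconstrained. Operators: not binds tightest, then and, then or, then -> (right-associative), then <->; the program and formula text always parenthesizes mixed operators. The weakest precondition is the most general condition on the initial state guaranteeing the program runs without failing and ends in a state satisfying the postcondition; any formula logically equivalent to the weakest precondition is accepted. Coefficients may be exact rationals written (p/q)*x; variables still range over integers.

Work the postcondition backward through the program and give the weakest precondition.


Working backward. After the program, the postcondition (3/3)*acc + (acc - 3) = -3 or d + 9 > 2*acc must hold; in canonical form it is 2*acc = 0 or d > 2*acc - 9.
Then branch requires 2*acc = 0 or acc > -1; else branch requires 2*d = 16 or d < 25.
Before the if: (2*d != 5 -> (2*acc = 0 or acc > -1)) and ((not (2*d != 5)) -> (2*d = 16 or d < 25))
Before skip: (2*d != 5 -> (2*acc = 0 or acc > -1)) and ((not (2*d != 5)) -> (2*d = 16 or d < 25))
Before skip: (2*d != 5 -> (2*acc = 0 or acc > -1)) and ((not (2*d != 5)) -> (2*d = 16 or d < 25))
Before d := 2*d + d - 2: (6*d != 9 -> (2*acc = 0 or acc > -1)) and ((not (6*d != 9)) -> (6*d = 20 or 3*d < 27))
Answer: WP = (6*d != 9 -> (2*acc = 0 or acc > -1)) and ((not (6*d != 9)) -> (6*d = 20 or 3*d < 27))


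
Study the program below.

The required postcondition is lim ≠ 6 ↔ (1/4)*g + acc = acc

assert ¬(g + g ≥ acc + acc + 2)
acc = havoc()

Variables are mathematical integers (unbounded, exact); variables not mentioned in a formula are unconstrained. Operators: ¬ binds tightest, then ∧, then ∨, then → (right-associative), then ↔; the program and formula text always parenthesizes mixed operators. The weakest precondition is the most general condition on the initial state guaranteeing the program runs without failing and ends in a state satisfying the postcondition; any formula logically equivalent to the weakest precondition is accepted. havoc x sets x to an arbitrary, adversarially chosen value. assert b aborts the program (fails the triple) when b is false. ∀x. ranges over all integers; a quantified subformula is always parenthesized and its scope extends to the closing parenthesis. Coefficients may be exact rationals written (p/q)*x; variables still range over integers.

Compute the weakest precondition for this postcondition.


Working backward. After the program, the postcondition lim ≠ 6 ↔ (1/4)*g + acc = acc must hold; in canonical form it is lim ≠ 6 ↔ (1/4)*g = 0.
Before havoc acc: lim ≠ 6 ↔ (1/4)*g = 0
Before assert ¬(g + g ≥ acc + acc + 2): (¬(2*g ≥ 2*acc + 2)) ∧ (lim ≠ 6 ↔ (1/4)*g = 0)
Answer: WP = (¬(2*g ≥ 2*acc + 2)) ∧ (lim ≠ 6 ↔ (1/4)*g = 0)


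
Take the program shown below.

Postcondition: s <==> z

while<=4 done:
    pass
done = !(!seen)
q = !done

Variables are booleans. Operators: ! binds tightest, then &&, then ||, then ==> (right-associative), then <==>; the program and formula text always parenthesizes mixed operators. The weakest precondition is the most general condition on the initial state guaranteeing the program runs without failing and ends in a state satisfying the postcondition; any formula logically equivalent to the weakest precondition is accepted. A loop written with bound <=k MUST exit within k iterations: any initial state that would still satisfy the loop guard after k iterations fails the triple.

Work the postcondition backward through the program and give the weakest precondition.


Working backward. After the program, s <==> z must hold.
Before q := !done: s <==> z
Before done := !(!seen): s <==> z
Before the loop (bound <=4), unroll the exhaustion recursion (WP_0 = exit-now case; WP_j = one more guarded iteration, up to j = 4):
  WP_0: (!done) && (s <==> z)
  WP_1: (done ==> ((!done) && (s <==> z))) && ((!done) ==> (s <==> z))
  WP_2: (done ==> ((done ==> ((!done) && (s <==> z))) && ((!done) ==> (s <==> z)))) && ((!done) ==> (s <==> z))
  WP_3: (done ==> ((done ==> ((done ==> ((!done) && (s <==> z))) && ((!done) ==> (s <==> z)))) && ((!done) ==> (s <==> z)))) && ((!done) ==> (s <==> z))
  WP_4: (done ==> ((done ==> ((done ==> ((done ==> ((!done) && (s <==> z))) && ((!done) ==> (s <==> z)))) && ((!done) ==> (s <==> z)))) && ((!done) ==> (s <==> z)))) && ((!done) ==> (s <==> z))
So before the loop: (done ==> ((done ==> ((done ==> ((done ==> ((!done) && (s <==> z))) && ((!done) ==> (s <==> z)))) && ((!done) ==> (s <==> z)))) && ((!done) ==> (s <==> z)))) && ((!done) ==> (s <==> z))
Answer: WP = (done ==> ((done ==> ((done ==> ((done ==> ((!done) && (s <==> z))) && ((!done) ==> (s <==> z)))) && ((!done) ==> (s <==> z)))) && ((!done) ==> (s <==> z)))) && ((!done) ==> (s <==> z))


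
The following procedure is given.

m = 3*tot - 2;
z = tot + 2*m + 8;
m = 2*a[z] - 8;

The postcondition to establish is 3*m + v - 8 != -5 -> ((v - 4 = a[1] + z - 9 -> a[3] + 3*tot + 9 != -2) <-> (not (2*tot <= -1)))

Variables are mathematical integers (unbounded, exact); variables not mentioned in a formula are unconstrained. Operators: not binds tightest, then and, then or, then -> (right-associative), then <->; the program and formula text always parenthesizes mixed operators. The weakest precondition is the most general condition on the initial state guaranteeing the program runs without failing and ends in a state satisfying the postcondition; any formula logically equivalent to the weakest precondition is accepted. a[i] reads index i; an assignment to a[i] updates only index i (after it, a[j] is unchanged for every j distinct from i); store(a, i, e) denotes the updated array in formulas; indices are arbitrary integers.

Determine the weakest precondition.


Working backward. After the program, the postcondition 3*m + v - 8 != -5 -> ((v - 4 = a[1] + z - 9 -> a[3] + 3*tot + 9 != -2) <-> (not (2*tot <= -1))) must hold; in canonical form it is 3*m + v != 3 -> ((v = a[1] + z - 5 -> a[3] + 3*tot != -11) <-> (not (2*tot <= -1))).
Before m := 2*a[z] - 8: 6*a[z] + v != 27 -> ((v = a[1] + z - 5 -> a[3] + 3*tot != -11) <-> (not (2*tot <= -1)))
Before z := tot + 2*m + 8: 6*a[2*m + tot + 8] + v != 27 -> ((v = a[1] + 2*m + tot + 3 -> a[3] + 3*tot != -11) <-> (not (2*tot <= -1)))
Before m := 3*tot - 2: 6*a[7*tot + 4] + v != 27 -> ((v = a[1] + 7*tot - 1 -> a[3] + 3*tot != -11) <-> (not (2*tot <= -1)))
Answer: WP = 6*a[7*tot + 4] + v != 27 -> ((v = a[1] + 7*tot - 1 -> a[3] + 3*tot != -11) <-> (not (2*tot <= -1)))


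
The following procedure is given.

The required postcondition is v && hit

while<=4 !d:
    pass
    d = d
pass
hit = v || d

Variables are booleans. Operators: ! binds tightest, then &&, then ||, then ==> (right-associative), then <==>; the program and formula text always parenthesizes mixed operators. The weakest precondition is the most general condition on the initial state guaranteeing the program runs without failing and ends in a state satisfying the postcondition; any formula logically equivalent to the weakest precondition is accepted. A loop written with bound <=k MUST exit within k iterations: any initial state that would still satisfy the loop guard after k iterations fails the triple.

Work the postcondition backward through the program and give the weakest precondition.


Working backward. After the program, v && hit must hold.
Before hit := v || d: v && (v || d)
Before skip: v && (v || d)
Before the loop (bound <=4), unroll the exhaustion recursion (WP_0 = exit-now case; WP_j = one more guarded iteration, up to j = 4):
  WP_0: d && v && (v || d)
  WP_1: ((!d) ==> (d && v && (v || d))) && (d ==> (v && (v || d)))
  WP_2: ((!d) ==> (((!d) ==> (d && v && (v || d))) && (d ==> (v && (v || d))))) && (d ==> (v && (v || d)))
  WP_3: ((!d) ==> (((!d) ==> (((!d) ==> (d && v && (v || d))) && (d ==> (v && (v || d))))) && (d ==> (v && (v || d))))) && (d ==> (v && (v || d)))
  WP_4: ((!d) ==> (((!d) ==> (((!d) ==> (((!d) ==> (d && v && (v || d))) && (d ==> (v && (v || d))))) && (d ==> (v && (v || d))))) && (d ==> (v && (v || d))))) && (d ==> (v && (v || d)))
So before the loop: ((!d) ==> (((!d) ==> (((!d) ==> (((!d) ==> (d && v && (v || d))) && (d ==> (v && (v || d))))) && (d ==> (v && (v || d))))) && (d ==> (v && (v || d))))) && (d ==> (v && (v || d)))
Answer: WP = ((!d) ==> (((!d) ==> (((!d) ==> (((!d) ==> (d && v && (v || d))) && (d ==> (v && (v || d))))) && (d ==> (v && (v || d))))) && (d ==> (v && (v || d))))) && (d ==> (v && (v || d)))


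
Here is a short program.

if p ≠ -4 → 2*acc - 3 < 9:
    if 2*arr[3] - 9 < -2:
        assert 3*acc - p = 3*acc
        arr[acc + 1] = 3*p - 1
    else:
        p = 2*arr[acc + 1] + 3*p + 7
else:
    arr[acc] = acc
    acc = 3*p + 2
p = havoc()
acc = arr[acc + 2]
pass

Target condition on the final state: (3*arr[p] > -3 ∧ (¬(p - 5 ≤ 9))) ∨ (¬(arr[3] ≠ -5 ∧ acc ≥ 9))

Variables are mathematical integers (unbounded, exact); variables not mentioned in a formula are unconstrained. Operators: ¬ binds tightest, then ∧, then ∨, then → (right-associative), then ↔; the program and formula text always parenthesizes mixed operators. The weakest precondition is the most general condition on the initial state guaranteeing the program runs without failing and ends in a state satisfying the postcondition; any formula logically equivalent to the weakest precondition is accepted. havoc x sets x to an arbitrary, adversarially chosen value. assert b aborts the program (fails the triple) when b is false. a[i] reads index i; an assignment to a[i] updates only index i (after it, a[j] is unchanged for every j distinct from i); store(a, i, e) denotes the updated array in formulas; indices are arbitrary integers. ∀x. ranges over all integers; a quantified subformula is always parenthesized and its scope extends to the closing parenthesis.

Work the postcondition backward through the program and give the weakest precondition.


Working backward. After the program, the postcondition (3*arr[p] > -3 ∧ (¬(p - 5 ≤ 9))) ∨ (¬(arr[3] ≠ -5 ∧ acc ≥ 9)) must hold; in canonical form it is (3*arr[p] > -3 ∧ (¬(p ≤ 14))) ∨ (¬(arr[3] ≠ -5 ∧ acc ≥ 9)).
Before skip: (3*arr[p] > -3 ∧ (¬(p ≤ 14))) ∨ (¬(arr[3] ≠ -5 ∧ acc ≥ 9))
Before acc := arr[acc + 2]: (3*arr[p] > -3 ∧ (¬(p ≤ 14))) ∨ (¬(arr[3] ≠ -5 ∧ arr[acc + 2] ≥ 9))
Before havoc p: ∀p_1. ((3*arr[p_1] > -3 ∧ (¬(p_1 ≤ 14))) ∨ (¬(arr[3] ≠ -5 ∧ arr[acc + 2] ≥ 9)))
Then branch requires (2*arr[3] < 7 → (p = 0 ∧ (∀p_1. ((3*store(arr, acc + 1, 3*p - 1)[p_1] > -3 ∧ (¬(p_1 ≤ 14))) ∨ (¬(store(arr, acc + 1, 3*p - 1)[3] ≠ -5 ∧ store(arr, acc + 1, 3*p - 1)[acc + 2] ≥ 9)))))) ∧ ((¬(2*arr[3] < 7)) → (∀p_1. ((3*arr[p_1] > -3 ∧ (¬(p_1 ≤ 14))) ∨ (¬(arr[3] ≠ -5 ∧ arr[acc + 2] ≥ 9))))); else branch requires ∀p_1. ((3*store(arr, acc, acc)[p_1] > -3 ∧ (¬(p_1 ≤ 14))) ∨ (¬(store(arr, acc, acc)[3] ≠ -5 ∧ store(arr, acc, acc)[3*p + 4] ≥ 9))).
Before the if: ((p ≠ -4 → 2*acc < 12) → ((2*arr[3] < 7 → (p = 0 ∧ (∀p_1. ((3*store(arr, acc + 1, 3*p - 1)[p_1] > -3 ∧ (¬(p_1 ≤ 14))) ∨ (¬(store(arr, acc + 1, 3*p - 1)[3] ≠ -5 ∧ store(arr, acc + 1, 3*p - 1)[acc + 2] ≥ 9)))))) ∧ ((¬(2*arr[3] < 7)) → (∀p_1. ((3*arr[p_1] > -3 ∧ (¬(p_1 ≤ 14))) ∨ (¬(arr[3] ≠ -5 ∧ arr[acc + 2] ≥ 9))))))) ∧ ((¬(p ≠ -4 → 2*acc < 12)) → (∀p_1. ((3*store(arr, acc, acc)[p_1] > -3 ∧ (¬(p_1 ≤ 14))) ∨ (¬(store(arr, acc, acc)[3] ≠ -5 ∧ store(arr, acc, acc)[3*p + 4] ≥ 9)))))
Answer: WP = ((p ≠ -4 → 2*acc < 12) → ((2*arr[3] < 7 → (p = 0 ∧ (∀p_1. ((3*store(arr, acc + 1, 3*p - 1)[p_1] > -3 ∧ (¬(p_1 ≤ 14))) ∨ (¬(store(arr, acc + 1, 3*p - 1)[3] ≠ -5 ∧ store(arr, acc + 1, 3*p - 1)[acc + 2] ≥ 9)))))) ∧ ((¬(2*arr[3] < 7)) → (∀p_1. ((3*arr[p_1] > -3 ∧ (¬(p_1 ≤ 14))) ∨ (¬(arr[3] ≠ -5 ∧ arr[acc + 2] ≥ 9))))))) ∧ ((¬(p ≠ -4 → 2*acc < 12)) → (∀p_1. ((3*store(arr, acc, acc)[p_1] > -3 ∧ (¬(p_1 ≤ 14))) ∨ (¬(store(arr, acc, acc)[3] ≠ -5 ∧ store(arr, acc, acc)[3*p + 4] ≥ 9)))))


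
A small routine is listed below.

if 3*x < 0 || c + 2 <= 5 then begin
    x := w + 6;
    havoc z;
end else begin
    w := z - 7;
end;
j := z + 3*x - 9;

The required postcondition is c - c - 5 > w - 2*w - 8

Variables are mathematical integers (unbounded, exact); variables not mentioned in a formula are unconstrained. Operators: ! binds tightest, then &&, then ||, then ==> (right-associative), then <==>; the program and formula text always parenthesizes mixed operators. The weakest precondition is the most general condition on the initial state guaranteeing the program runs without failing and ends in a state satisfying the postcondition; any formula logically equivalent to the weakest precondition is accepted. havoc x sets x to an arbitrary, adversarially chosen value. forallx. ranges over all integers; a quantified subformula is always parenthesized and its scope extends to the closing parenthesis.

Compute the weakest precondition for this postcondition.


Working backward. After the program, the postcondition c - c - 5 > w - 2*w - 8 must hold; in canonical form it is w > -3.
Before j := z + 3*x - 9: w > -3
Then branch requires w > -3; else branch requires z > 4.
Before the if: ((3*x < 0 || c <= 3) ==> w > -3) && ((!(3*x < 0 || c <= 3)) ==> z > 4)
Answer: WP = ((3*x < 0 || c <= 3) ==> w > -3) && ((!(3*x < 0 || c <= 3)) ==> z > 4)


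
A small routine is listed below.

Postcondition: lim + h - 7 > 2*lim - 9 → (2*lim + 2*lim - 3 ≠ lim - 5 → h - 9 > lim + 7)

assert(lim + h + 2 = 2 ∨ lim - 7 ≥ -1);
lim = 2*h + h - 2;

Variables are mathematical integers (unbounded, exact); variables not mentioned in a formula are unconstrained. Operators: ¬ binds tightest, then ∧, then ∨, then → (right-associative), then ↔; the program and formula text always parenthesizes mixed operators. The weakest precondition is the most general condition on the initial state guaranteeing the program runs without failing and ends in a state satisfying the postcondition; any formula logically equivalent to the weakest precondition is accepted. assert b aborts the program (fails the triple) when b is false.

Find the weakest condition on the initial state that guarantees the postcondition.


Working backward. After the program, the postcondition lim + h - 7 > 2*lim - 9 → (2*lim + 2*lim - 3 ≠ lim - 5 → h - 9 > lim + 7) must hold; in canonical form it is h > lim - 2 → (3*lim ≠ -2 → h > lim + 16).
Before lim := 2*h + h - 2: 2*h < 4 → (9*h ≠ 4 → 2*h < -14)
Before assert lim + h + 2 = 2 ∨ lim - 7 ≥ -1: (h + lim = 0 ∨ lim ≥ 6) ∧ (2*h < 4 → (9*h ≠ 4 → 2*h < -14))
Answer: WP = (h + lim = 0 ∨ lim ≥ 6) ∧ (2*h < 4 → (9*h ≠ 4 → 2*h < -14))


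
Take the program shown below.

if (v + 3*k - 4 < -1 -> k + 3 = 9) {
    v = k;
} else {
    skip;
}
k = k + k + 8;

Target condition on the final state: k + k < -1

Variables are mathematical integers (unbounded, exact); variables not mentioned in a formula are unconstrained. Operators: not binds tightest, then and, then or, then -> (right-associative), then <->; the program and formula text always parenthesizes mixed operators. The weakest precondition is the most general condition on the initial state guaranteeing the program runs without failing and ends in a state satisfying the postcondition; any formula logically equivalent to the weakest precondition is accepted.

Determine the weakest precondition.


Working backward. After the program, the postcondition k + k < -1 must hold; in canonical form it is 2*k < -1.
Before k := k + k + 8: 4*k < -17
Then branch requires 4*k < -17; else branch requires 4*k < -17.
Before the if: ((3*k + v < 3 -> k = 6) -> 4*k < -17) and ((not (3*k + v < 3 -> k = 6)) -> 4*k < -17)
Answer: WP = ((3*k + v < 3 -> k = 6) -> 4*k < -17) and ((not (3*k + v < 3 -> k = 6)) -> 4*k < -17)


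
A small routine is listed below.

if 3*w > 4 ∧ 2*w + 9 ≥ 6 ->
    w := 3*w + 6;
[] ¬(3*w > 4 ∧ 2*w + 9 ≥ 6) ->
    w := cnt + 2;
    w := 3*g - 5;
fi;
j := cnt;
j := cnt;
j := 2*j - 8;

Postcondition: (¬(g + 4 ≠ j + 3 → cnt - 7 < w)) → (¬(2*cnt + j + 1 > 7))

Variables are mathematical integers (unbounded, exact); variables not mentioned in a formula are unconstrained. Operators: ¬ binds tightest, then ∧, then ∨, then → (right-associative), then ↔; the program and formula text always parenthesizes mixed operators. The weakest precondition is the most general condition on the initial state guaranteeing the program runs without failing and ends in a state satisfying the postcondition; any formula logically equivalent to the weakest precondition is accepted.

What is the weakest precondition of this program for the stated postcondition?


Working backward. After the program, the postcondition (¬(g + 4 ≠ j + 3 → cnt - 7 < w)) → (¬(2*cnt + j + 1 > 7)) must hold; in canonical form it is (¬(g ≠ j - 1 → cnt < w + 7)) → (¬(2*cnt + j > 6)).
Before j := 2*j - 8: (¬(g ≠ 2*j - 9 → cnt < w + 7)) → (¬(2*cnt + 2*j > 14))
Before j := cnt: (¬(g ≠ 2*cnt - 9 → cnt < w + 7)) → (¬(4*cnt > 14))
Before j := cnt: (¬(g ≠ 2*cnt - 9 → cnt < w + 7)) → (¬(4*cnt > 14))
Then branch requires (¬(g ≠ 2*cnt - 9 → cnt < 3*w + 13)) → (¬(4*cnt > 14)); else branch requires (¬(g ≠ 2*cnt - 9 → cnt < 3*g + 2)) → (¬(4*cnt > 14)).
Before the if: ((3*w > 4 ∧ 2*w ≥ -3) → ((¬(g ≠ 2*cnt - 9 → cnt < 3*w + 13)) → (¬(4*cnt > 14)))) ∧ ((¬(3*w > 4 ∧ 2*w ≥ -3)) → ((¬(g ≠ 2*cnt - 9 → cnt < 3*g + 2)) → (¬(4*cnt > 14))))
Answer: WP = ((3*w > 4 ∧ 2*w ≥ -3) → ((¬(g ≠ 2*cnt - 9 → cnt < 3*w + 13)) → (¬(4*cnt > 14)))) ∧ ((¬(3*w > 4 ∧ 2*w ≥ -3)) → ((¬(g ≠ 2*cnt - 9 → cnt < 3*g + 2)) → (¬(4*cnt > 14))))


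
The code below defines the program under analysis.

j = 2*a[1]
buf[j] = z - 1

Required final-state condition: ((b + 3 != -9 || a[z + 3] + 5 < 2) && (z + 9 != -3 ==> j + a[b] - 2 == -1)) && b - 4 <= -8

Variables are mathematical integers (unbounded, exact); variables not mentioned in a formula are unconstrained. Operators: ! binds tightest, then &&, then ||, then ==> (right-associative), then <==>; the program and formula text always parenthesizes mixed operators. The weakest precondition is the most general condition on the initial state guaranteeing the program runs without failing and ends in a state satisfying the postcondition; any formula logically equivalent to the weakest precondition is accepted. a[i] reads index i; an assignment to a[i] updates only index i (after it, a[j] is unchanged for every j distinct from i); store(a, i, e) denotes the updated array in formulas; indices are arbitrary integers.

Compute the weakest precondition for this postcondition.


Working backward. After the program, the postcondition ((b + 3 != -9 || a[z + 3] + 5 < 2) && (z + 9 != -3 ==> j + a[b] - 2 == -1)) && b - 4 <= -8 must hold; in canonical form it is (b != -12 || a[z + 3] < -3) && (z != -12 ==> a[b] + j == 1) && b <= -4.
Before buf[j] := z - 1: (b != -12 || a[z + 3] < -3) && (z != -12 ==> a[b] + j == 1) && b <= -4
Before j := 2*a[1]: (b != -12 || a[z + 3] < -3) && (z != -12 ==> 2*a[1] + a[b] == 1) && b <= -4
Answer: WP = (b != -12 || a[z + 3] < -3) && (z != -12 ==> 2*a[1] + a[b] == 1) && b <= -4


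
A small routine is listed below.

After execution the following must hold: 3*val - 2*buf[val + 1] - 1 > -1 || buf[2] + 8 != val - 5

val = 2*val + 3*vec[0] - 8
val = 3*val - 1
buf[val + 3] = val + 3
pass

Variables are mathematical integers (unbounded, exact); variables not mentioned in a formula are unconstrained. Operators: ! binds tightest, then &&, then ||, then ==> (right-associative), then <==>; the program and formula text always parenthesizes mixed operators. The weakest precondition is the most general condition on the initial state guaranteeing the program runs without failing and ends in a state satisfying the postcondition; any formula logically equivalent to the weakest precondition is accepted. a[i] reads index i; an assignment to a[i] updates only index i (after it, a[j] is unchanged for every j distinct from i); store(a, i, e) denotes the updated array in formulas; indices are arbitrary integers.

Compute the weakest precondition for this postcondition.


Working backward. After the program, the postcondition 3*val - 2*buf[val + 1] - 1 > -1 || buf[2] + 8 != val - 5 must hold; in canonical form it is 3*val > 2*buf[val + 1] || buf[2] != val - 13.
Before skip: 3*val > 2*buf[val + 1] || buf[2] != val - 13
Before buf[val + 3] := val + 3: 3*val > 2*store(buf, val + 3, val + 3)[val + 1] || store(buf, val + 3, val + 3)[2] != val - 13
Before val := 3*val - 1: 9*val > 2*store(buf, 3*val + 2, 3*val + 2)[3*val] + 3 || store(buf, 3*val + 2, 3*val + 2)[2] != 3*val - 14
Before val := 2*val + 3*vec[0] - 8: 27*vec[0] + 18*val > 2*store(buf, 9*vec[0] + 6*val - 22, 9*vec[0] + 6*val - 22)[9*vec[0] + 6*val - 24] + 75 || store(buf, 9*vec[0] + 6*val - 22, 9*vec[0] + 6*val - 22)[2] != 9*vec[0] + 6*val - 38
Answer: WP = 27*vec[0] + 18*val > 2*store(buf, 9*vec[0] + 6*val - 22, 9*vec[0] + 6*val - 22)[9*vec[0] + 6*val - 24] + 75 || store(buf, 9*vec[0] + 6*val - 22, 9*vec[0] + 6*val - 22)[2] != 9*vec[0] + 6*val - 38


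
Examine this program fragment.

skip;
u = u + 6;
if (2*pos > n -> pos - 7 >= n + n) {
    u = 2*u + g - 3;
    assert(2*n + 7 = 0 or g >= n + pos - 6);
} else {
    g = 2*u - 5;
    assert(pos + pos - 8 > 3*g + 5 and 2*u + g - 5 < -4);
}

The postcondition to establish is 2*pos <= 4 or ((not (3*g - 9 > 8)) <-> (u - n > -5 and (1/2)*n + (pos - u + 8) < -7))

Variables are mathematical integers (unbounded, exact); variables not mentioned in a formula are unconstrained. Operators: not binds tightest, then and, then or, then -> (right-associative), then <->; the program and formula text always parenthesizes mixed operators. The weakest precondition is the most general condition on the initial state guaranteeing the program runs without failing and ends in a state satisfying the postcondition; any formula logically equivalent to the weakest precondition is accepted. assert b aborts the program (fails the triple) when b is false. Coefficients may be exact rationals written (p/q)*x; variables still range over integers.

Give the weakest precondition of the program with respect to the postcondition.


Working backward. After the program, the postcondition 2*pos <= 4 or ((not (3*g - 9 > 8)) <-> (u - n > -5 and (1/2)*n + (pos - u + 8) < -7)) must hold; in canonical form it is 2*pos <= 4 or ((not (3*g > 17)) <-> (u > n - 5 and (1/2)*n + pos < u - 15)).
Then branch requires (2*n = -7 or g >= n + pos - 6) and (2*pos <= 4 or ((not (3*g > 17)) <-> (g + 2*u > n - 2 and (1/2)*n + pos < g + 2*u - 18))); else branch requires 2*pos > 6*u - 2 and 4*u < 6 and (2*pos <= 4 or ((not (6*u > 32)) <-> (u > n - 5 and (1/2)*n + pos < u - 15))).
Before the if: ((2*pos > n -> pos >= 2*n + 7) -> ((2*n = -7 or g >= n + pos - 6) and (2*pos <= 4 or ((not (3*g > 17)) <-> (g + 2*u > n - 2 and (1/2)*n + pos < g + 2*u - 18))))) and ((not (2*pos > n -> pos >= 2*n + 7)) -> (2*pos > 6*u - 2 and 4*u < 6 and (2*pos <= 4 or ((not (6*u > 32)) <-> (u > n - 5 and (1/2)*n + pos < u - 15)))))
Before u := u + 6: ((2*pos > n -> pos >= 2*n + 7) -> ((2*n = -7 or g >= n + pos - 6) and (2*pos <= 4 or ((not (3*g > 17)) <-> (g + 2*u > n - 14 and (1/2)*n + pos < g + 2*u - 6))))) and ((not (2*pos > n -> pos >= 2*n + 7)) -> (2*pos > 6*u + 34 and 4*u < -18 and (2*pos <= 4 or ((not (6*u > -4)) <-> (u > n - 11 and (1/2)*n + pos < u - 9)))))
Before skip: ((2*pos > n -> pos >= 2*n + 7) -> ((2*n = -7 or g >= n + pos - 6) and (2*pos <= 4 or ((not (3*g > 17)) <-> (g + 2*u > n - 14 and (1/2)*n + pos < g + 2*u - 6))))) and ((not (2*pos > n -> pos >= 2*n + 7)) -> (2*pos > 6*u + 34 and 4*u < -18 and (2*pos <= 4 or ((not (6*u > -4)) <-> (u > n - 11 and (1/2)*n + pos < u - 9)))))
Answer: WP = ((2*pos > n -> pos >= 2*n + 7) -> ((2*n = -7 or g >= n + pos - 6) and (2*pos <= 4 or ((not (3*g > 17)) <-> (g + 2*u > n - 14 and (1/2)*n + pos < g + 2*u - 6))))) and ((not (2*pos > n -> pos >= 2*n + 7)) -> (2*pos > 6*u + 34 and 4*u < -18 and (2*pos <= 4 or ((not (6*u > -4)) <-> (u > n - 11 and (1/2)*n + pos < u - 9)))))


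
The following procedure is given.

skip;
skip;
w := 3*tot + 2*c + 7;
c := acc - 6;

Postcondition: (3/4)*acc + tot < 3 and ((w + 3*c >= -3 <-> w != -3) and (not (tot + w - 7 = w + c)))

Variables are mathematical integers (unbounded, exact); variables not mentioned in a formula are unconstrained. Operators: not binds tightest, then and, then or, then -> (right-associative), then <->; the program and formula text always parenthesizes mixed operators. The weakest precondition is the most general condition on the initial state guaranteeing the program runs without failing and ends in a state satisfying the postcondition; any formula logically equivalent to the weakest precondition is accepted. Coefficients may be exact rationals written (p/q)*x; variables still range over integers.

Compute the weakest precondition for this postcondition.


Working backward. After the program, the postcondition (3/4)*acc + tot < 3 and ((w + 3*c >= -3 <-> w != -3) and (not (tot + w - 7 = w + c))) must hold; in canonical form it is (3/4)*acc + tot < 3 and (3*c + w >= -3 <-> w != -3) and (not (tot = c + 7)).
Before c := acc - 6: (3/4)*acc + tot < 3 and (3*acc + w >= 15 <-> w != -3) and (not (tot = acc + 1))
Before w := 3*tot + 2*c + 7: (3/4)*acc + tot < 3 and (3*acc + 2*c + 3*tot >= 8 <-> 2*c + 3*tot != -10) and (not (tot = acc + 1))
Before skip: (3/4)*acc + tot < 3 and (3*acc + 2*c + 3*tot >= 8 <-> 2*c + 3*tot != -10) and (not (tot = acc + 1))
Before skip: (3/4)*acc + tot < 3 and (3*acc + 2*c + 3*tot >= 8 <-> 2*c + 3*tot != -10) and (not (tot = acc + 1))
Answer: WP = (3/4)*acc + tot < 3 and (3*acc + 2*c + 3*tot >= 8 <-> 2*c + 3*tot != -10) and (not (tot = acc + 1))


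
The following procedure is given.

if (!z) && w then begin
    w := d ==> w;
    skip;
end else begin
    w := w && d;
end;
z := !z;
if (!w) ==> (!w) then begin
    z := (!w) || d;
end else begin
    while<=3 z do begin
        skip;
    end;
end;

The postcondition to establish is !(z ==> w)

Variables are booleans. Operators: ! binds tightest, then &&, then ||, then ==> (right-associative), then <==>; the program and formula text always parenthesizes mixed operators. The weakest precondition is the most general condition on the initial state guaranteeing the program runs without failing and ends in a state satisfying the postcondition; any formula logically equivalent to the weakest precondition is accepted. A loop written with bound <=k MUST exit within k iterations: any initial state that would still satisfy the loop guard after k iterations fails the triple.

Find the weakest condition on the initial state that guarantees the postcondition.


Working backward. After the program, !(z ==> w) must hold.
Then branch requires !(((!w) || d) ==> w); else branch requires (z ==> ((z ==> ((z ==> ((!z) && (!(z ==> w)))) && ((!z) ==> (!(z ==> w))))) && ((!z) ==> (!(z ==> w))))) && ((!z) ==> (!(z ==> w))).
Before the if: !(((!w) || d) ==> w)
Before z := !z: !(((!w) || d) ==> w)
Then branch requires !(((!(d ==> w)) || d) ==> (d ==> w)); else branch requires !(((!(w && d)) || d) ==> (w && d)).
Before the if: (((!z) && w) ==> (!(((!(d ==> w)) || d) ==> (d ==> w)))) && ((!((!z) && w)) ==> (!(((!(w && d)) || d) ==> (w && d))))
Answer: WP = (((!z) && w) ==> (!(((!(d ==> w)) || d) ==> (d ==> w)))) && ((!((!z) && w)) ==> (!(((!(w && d)) || d) ==> (w && d))))


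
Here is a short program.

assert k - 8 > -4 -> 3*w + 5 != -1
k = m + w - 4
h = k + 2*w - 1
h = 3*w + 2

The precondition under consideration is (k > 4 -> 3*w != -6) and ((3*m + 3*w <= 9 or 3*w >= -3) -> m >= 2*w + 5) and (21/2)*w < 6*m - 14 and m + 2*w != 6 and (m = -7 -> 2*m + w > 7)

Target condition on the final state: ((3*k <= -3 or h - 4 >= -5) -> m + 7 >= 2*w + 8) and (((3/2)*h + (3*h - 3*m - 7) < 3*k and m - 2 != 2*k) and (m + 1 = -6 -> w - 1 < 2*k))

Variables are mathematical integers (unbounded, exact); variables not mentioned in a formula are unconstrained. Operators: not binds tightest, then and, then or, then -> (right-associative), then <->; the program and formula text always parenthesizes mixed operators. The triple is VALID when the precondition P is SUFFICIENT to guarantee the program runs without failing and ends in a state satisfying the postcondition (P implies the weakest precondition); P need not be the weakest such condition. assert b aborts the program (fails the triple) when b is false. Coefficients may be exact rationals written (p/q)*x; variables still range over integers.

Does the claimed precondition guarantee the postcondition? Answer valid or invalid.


Working backward. After the program, the postcondition ((3*k <= -3 or h - 4 >= -5) -> m + 7 >= 2*w + 8) and (((3/2)*h + (3*h - 3*m - 7) < 3*k and m - 2 != 2*k) and (m + 1 = -6 -> w - 1 < 2*k)) must hold; in canonical form it is ((3*k <= -3 or h >= -1) -> m >= 2*w + 1) and (9/2)*h < 3*k + 3*m + 7 and m != 2*k + 2 and (m = -7 -> w < 2*k + 1).
Before h := 3*w + 2: ((3*k <= -3 or 3*w >= -3) -> m >= 2*w + 1) and (27/2)*w < 3*k + 3*m - 2 and m != 2*k + 2 and (m = -7 -> w < 2*k + 1)
Before h := k + 2*w - 1: ((3*k <= -3 or 3*w >= -3) -> m >= 2*w + 1) and (27/2)*w < 3*k + 3*m - 2 and m != 2*k + 2 and (m = -7 -> w < 2*k + 1)
Before k := m + w - 4: ((3*m + 3*w <= 9 or 3*w >= -3) -> m >= 2*w + 1) and (21/2)*w < 6*m - 14 and m + 2*w != 6 and (m = -7 -> 2*m + w > 7)
Before assert k - 8 > -4 -> 3*w + 5 != -1: (k > 4 -> 3*w != -6) and ((3*m + 3*w <= 9 or 3*w >= -3) -> m >= 2*w + 1) and (21/2)*w < 6*m - 14 and m + 2*w != 6 and (m = -7 -> 2*m + w > 7)
The weakest precondition is (k > 4 -> 3*w != -6) and ((3*m + 3*w <= 9 or 3*w >= -3) -> m >= 2*w + 1) and (21/2)*w < 6*m - 14 and m + 2*w != 6 and (m = -7 -> 2*m + w > 7).
Check whether (k > 4 -> 3*w != -6) and ((3*m + 3*w <= 9 or 3*w >= -3) -> m >= 2*w + 5) and (21/2)*w < 6*m - 14 and m + 2*w != 6 and (m = -7 -> 2*m + w > 7) implies it.
Every state satisfying the precondition satisfies the weakest precondition: the implication holds.
Answer: valid
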